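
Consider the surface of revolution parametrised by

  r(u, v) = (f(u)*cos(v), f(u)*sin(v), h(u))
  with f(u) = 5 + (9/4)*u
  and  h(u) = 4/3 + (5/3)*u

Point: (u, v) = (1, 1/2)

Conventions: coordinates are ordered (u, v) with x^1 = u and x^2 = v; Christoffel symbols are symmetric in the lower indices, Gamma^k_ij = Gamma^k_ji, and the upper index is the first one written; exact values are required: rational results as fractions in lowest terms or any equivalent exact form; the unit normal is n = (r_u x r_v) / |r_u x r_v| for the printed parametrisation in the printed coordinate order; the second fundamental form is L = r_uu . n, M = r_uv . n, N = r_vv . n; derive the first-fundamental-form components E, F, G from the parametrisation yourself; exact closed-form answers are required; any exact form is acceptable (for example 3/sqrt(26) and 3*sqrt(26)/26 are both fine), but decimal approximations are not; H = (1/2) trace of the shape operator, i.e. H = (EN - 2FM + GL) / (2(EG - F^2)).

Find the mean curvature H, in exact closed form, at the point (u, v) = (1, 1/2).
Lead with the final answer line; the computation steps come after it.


Answer: H = 40*sqrt(1129)/32741

f = 29/4, f' = 9/4, f'' = 0, h' = 5/3, h'' = 0
E = 1129/144, F = 0, G = 841/16; answer radicand W^2 = 1129/144
unnormalised second-form numerators: l = 0, m = 0, n = 145/12; L = l/sqrt(1129/144), and similarly M = m/sqrt(W^2), N = n/sqrt(W^2)
H = (E*n - 2*F*m + G*l) / (2*(EG - F^2)*sqrt(W^2)); E*n - 2*F*m + G*l = 163705/1728, EG - F^2 = 949489/2304, so H = (10/87)/sqrt(1129/144)


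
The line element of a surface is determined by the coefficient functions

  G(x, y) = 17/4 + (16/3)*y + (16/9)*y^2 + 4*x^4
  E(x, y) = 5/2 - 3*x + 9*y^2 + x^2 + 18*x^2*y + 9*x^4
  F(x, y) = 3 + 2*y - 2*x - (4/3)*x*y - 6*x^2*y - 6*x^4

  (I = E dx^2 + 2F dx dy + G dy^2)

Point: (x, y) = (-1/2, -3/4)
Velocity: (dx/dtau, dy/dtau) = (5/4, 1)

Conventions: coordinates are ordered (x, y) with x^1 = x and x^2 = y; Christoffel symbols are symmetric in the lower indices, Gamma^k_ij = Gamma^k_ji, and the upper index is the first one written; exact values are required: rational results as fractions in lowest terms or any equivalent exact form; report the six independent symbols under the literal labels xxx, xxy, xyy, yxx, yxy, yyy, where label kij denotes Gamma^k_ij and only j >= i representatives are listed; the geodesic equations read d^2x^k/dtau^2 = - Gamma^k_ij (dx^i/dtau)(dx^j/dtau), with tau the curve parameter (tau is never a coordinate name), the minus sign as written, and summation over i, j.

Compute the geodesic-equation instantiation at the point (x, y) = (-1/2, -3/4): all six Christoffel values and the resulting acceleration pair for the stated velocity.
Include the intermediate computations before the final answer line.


E = 13/2, F = 11/4, G = 3/2 at the point
E_x = 5, E_y = -9, F_x = -5/2, F_y = 7/6, G_x = -2, G_y = 8/3
EG - F^2 = 35/16;  g^inv = (16/35) * [[3/2, -11/4], [-11/4, 13/2]]
first-kind symbols [ij,l] = (1/2)(d_i g_jl + d_j g_il - d_l g_ij): [xx,x] = E_x/2 = 5/2, [xx,y] = F_x - E_y/2 = 2, [xy,x] = E_y/2 = -9/2, [xy,y] = G_x/2 = -1, [yy,x] = F_y - G_x/2 = 13/6, [yy,y] = G_y/2 = 4/3
Gamma^x_ij = (G*[ij,x] - F*[ij,y])/(EG - F^2), Gamma^y_ij = (E*[ij,y] - F*[ij,x])/(EG - F^2)
Gamma_xxx = -4/5, Gamma_xxy = -64/35, Gamma_xyy = -4/21, Gamma_yxx = 14/5, Gamma_yxy = 94/35, Gamma_yyy = 26/21
d^2x/dtau^2 = -(Gamma_xxx*(5/4)^2 + 2*Gamma_xxy*(5/4)*(1) + Gamma_xyy*(1)^2) = 505/84
d^2y/dtau^2 = -(Gamma_yxx*(5/4)^2 + 2*Gamma_yxy*(5/4)*(1) + Gamma_yyy*(1)^2) = -2071/168

Answer: Gamma_xxx = -4/5, Gamma_xxy = -64/35, Gamma_xyy = -4/21, Gamma_yxx = 14/5, Gamma_yxy = 94/35, Gamma_yyy = 26/21; accelerations (d^2x/dtau^2, d^2y/dtau^2) = (505/84, -2071/168)


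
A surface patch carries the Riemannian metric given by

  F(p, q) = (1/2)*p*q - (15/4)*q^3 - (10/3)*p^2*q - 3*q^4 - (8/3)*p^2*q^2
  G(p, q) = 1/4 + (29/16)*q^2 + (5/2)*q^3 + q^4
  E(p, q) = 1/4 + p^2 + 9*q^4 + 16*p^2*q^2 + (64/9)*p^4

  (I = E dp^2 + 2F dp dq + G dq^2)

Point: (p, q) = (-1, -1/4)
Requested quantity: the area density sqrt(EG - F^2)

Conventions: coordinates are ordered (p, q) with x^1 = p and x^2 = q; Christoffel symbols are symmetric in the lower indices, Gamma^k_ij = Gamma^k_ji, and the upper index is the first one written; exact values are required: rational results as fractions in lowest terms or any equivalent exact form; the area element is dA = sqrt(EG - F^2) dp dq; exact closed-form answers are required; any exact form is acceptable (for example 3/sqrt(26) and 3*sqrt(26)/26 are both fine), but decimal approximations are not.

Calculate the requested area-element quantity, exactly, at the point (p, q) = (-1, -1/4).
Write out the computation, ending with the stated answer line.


E = 21649/2304, F = 161/192, G = 21/64; EG - F^2 = 350945/147456

Answer: sqrt(EG - F^2) = sqrt(350945)/384


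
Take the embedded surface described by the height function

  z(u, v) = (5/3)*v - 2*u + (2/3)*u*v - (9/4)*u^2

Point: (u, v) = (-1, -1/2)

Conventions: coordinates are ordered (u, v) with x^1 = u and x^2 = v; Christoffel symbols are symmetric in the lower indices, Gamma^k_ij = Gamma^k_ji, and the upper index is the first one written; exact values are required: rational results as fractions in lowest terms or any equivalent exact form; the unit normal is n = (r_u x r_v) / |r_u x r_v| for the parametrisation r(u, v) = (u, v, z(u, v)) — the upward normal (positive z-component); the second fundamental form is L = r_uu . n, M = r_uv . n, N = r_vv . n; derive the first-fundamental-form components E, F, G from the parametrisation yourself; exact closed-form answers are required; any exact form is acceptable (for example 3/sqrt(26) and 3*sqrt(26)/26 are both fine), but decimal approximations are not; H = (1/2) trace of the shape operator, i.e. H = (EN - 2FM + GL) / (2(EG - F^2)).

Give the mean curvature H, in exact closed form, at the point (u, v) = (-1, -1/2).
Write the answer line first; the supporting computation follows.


Answer: H = -1284*sqrt(241)/58081

z_u = 13/6, z_v = 1, z_uu = -9/2, z_uv = 2/3, z_vv = 0
E = 205/36, F = 13/6, G = 2; answer radicand W^2 = 241/36
unnormalised second-form numerators: l = -9/2, m = 2/3, n = 0; L = l/sqrt(241/36), and similarly M = m/sqrt(W^2), N = n/sqrt(W^2)
H = (E*n - 2*F*m + G*l) / (2*(EG - F^2)*sqrt(W^2)); E*n - 2*F*m + G*l = -107/9, EG - F^2 = 241/36, so H = (-214/241)/sqrt(241/36)


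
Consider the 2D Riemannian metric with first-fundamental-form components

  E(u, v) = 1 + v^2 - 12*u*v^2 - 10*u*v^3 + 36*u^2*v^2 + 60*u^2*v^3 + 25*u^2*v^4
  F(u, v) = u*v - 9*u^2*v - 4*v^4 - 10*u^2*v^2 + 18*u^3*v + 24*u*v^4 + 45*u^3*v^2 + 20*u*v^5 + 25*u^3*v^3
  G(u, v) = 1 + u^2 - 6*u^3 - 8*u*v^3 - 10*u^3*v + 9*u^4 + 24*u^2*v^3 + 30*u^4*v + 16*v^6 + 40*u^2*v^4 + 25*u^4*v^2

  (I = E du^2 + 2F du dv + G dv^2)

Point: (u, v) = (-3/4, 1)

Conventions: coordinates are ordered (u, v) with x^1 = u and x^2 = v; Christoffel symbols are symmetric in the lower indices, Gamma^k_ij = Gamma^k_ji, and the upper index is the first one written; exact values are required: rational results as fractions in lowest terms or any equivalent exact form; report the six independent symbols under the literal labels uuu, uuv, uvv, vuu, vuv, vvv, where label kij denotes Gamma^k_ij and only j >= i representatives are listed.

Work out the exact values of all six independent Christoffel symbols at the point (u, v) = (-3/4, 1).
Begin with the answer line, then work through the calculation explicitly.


Answer: Gamma_uuu = -814/1377, Gamma_uuv = 962/1377, Gamma_uvv = -2923/3672, Gamma_vuu = 814/1377, Gamma_vuv = -962/1377, Gamma_vvv = 2923/3672

E = 1385/16, F = -1369/16, G = 1385/16 at the point
E_u = -407/2, E_v = 481/2, F_u = 222, F_v = -16465/64, G_u = -481/2, G_v = 8769/32
EG - F^2 = 1377/8;  g^inv = (8/1377) * [[1385/16, 1369/16], [1369/16, 1385/16]]
first-kind symbols [ij,l] = (1/2)(d_i g_jl + d_j g_il - d_l g_ij): [uu,u] = E_u/2 = -407/4, [uu,v] = F_u - E_v/2 = 407/4, [uv,u] = E_v/2 = 481/4, [uv,v] = G_u/2 = -481/4, [vv,u] = F_v - G_u/2 = -8769/64, [vv,v] = G_v/2 = 8769/64
Gamma^u_ij = (G*[ij,u] - F*[ij,v])/(EG - F^2), Gamma^v_ij = (E*[ij,v] - F*[ij,u])/(EG - F^2)


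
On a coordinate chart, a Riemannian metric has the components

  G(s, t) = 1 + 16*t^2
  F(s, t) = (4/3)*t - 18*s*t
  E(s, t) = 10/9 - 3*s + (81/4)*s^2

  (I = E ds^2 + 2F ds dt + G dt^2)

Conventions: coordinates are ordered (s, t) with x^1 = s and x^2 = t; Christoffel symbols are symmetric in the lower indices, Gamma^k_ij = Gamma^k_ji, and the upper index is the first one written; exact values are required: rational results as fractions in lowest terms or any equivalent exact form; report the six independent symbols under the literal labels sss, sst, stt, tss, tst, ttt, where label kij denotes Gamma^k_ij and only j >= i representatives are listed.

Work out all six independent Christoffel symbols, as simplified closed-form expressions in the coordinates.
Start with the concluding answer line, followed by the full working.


Answer: Gamma_sss = (729*s - 54)/(729*s^2 - 108*s + 576*t^2 + 40), Gamma_sst = 0, Gamma_stt = (48 - 648*s)/(729*s^2 - 108*s + 576*t^2 + 40), Gamma_tss = -648*t/(729*s^2 - 108*s + 576*t^2 + 40), Gamma_tst = 0, Gamma_ttt = 576*t/(729*s^2 - 108*s + 576*t^2 + 40)

E = 10/9 - 3*s + (81/4)*s^2; F = (4/3)*t - 18*s*t; G = 1 + 16*t^2
Gamma^k_ij = (1/2) g^{kl} (d_i g_jl + d_j g_il - d_l g_ij), with g^inv = (1/(EG-F^2)) [[G, -F], [-F, E]]
first partials: E_s = -3 + (81/2)*s, E_t = 0, F_s = -18*t, F_t = 4/3 - 18*s, G_s = 0, G_t = 32*t
D = EG - F^2 = 10/9 - 3*s + 16*t^2 + (81/4)*s^2
expanded: Gamma^s_ss = (G E_s - 2F F_s + F E_t)/(2D), Gamma^s_st = (G E_t - F G_s)/(2D), Gamma^s_tt = (2G F_t - G G_s - F G_t)/(2D), Gamma^t_ss = (2E F_s - E E_t - F E_s)/(2D), Gamma^t_st = (E G_s - F E_t)/(2D), Gamma^t_tt = (E G_t - 2F F_t + F G_s)/(2D); substitute and cancel common factors


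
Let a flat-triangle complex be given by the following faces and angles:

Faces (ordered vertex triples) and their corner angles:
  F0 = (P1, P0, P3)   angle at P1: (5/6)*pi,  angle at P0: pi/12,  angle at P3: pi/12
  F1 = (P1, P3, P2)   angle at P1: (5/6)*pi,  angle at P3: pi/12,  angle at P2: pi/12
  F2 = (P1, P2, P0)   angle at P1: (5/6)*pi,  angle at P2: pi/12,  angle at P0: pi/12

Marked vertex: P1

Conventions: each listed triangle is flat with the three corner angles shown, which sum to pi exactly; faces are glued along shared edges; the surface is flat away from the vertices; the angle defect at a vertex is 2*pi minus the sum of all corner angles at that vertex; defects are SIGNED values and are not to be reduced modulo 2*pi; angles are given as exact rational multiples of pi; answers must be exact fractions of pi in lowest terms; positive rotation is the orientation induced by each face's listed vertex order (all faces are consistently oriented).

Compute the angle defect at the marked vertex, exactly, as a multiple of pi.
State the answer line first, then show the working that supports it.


Answer: defect(P1) = -pi/2

Sum of corner angles at P1: (5/2)*pi
defect = 2*pi - (5/2)*pi


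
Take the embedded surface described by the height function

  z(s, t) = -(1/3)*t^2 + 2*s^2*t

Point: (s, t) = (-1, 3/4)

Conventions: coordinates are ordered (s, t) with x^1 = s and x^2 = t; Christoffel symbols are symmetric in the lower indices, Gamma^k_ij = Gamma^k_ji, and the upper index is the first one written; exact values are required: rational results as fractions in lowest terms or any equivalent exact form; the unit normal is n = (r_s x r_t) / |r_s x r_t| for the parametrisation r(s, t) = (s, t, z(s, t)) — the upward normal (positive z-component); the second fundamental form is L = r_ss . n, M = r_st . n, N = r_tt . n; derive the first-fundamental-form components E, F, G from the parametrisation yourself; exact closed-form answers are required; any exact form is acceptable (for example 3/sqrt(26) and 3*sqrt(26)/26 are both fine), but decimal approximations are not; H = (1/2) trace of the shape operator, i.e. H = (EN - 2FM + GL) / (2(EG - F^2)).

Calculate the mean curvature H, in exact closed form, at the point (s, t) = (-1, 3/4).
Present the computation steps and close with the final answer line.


z_s = -3, z_t = 3/2, z_ss = 3, z_st = -4, z_tt = -2/3
E = 10, F = -9/2, G = 13/4; answer radicand W^2 = 49/4
unnormalised second-form numerators: l = 3, m = -4, n = -2/3; L = l/sqrt(49/4), and similarly M = m/sqrt(W^2), N = n/sqrt(W^2)
H = (E*n - 2*F*m + G*l) / (2*(EG - F^2)*sqrt(W^2)); E*n - 2*F*m + G*l = -395/12, EG - F^2 = 49/4, so H = (-395/294)/sqrt(49/4)

Answer: H = -395/1029


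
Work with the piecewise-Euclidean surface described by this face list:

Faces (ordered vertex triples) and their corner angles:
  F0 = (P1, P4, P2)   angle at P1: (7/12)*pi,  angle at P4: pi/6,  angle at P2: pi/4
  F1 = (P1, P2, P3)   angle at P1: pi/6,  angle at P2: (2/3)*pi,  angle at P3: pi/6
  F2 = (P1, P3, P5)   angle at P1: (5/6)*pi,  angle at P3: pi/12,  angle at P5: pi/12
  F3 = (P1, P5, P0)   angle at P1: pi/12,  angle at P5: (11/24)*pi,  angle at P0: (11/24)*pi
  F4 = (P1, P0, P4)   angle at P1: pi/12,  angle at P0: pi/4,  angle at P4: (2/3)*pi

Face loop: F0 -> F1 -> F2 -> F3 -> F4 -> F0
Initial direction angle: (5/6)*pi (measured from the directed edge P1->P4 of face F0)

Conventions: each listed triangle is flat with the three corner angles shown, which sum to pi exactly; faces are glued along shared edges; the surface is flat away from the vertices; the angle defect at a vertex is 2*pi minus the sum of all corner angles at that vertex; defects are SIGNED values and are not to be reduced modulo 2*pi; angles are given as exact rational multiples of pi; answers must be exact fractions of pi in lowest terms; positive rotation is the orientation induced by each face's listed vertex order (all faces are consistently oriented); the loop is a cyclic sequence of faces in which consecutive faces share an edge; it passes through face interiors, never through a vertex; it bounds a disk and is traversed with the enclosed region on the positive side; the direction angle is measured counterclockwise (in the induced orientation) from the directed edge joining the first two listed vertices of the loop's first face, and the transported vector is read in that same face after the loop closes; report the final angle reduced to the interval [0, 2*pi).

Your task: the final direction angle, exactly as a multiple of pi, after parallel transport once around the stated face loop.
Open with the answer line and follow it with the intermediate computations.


Answer: final direction angle = (13/12)*pi

enclosed vertex P1: corner angles sum to (7/4)*pi, defect = 2*pi - (7/4)*pi = pi/4
holonomy = initial angle + sum of enclosed defects (mod 2*pi), positive in the induced orientation
final angle = (5/6)*pi + pi/4 = (13/12)*pi (mod 2*pi)


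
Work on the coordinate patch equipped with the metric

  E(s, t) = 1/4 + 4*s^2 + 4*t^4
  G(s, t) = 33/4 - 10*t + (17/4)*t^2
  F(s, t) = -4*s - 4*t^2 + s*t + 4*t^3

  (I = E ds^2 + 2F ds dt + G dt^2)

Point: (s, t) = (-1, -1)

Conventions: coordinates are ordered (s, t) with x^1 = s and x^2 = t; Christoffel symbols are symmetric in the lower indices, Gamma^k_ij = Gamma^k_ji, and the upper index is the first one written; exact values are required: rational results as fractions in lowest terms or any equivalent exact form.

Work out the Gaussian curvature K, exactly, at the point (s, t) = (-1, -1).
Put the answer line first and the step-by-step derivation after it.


Answer: K = -20596/665523

E = 33/4, F = -3, G = 45/2, EG - F^2 = 1413/8 at the point
E_s = -8, E_t = -16, F_s = -5, F_t = 19, G_s = 0, G_t = -37/2
E_tt = 48, F_st = 1, G_ss = 0
By Brioschi, K is (det M1 - det M2) divided by (EG - F^2) squared.
M1 = [[-E_tt/2 + F_st - G_ss/2, E_s/2, F_s - E_t/2], [F_t - G_s/2, E, F], [G_t/2, F, G]] = [[-23, -4, 3], [19, 33/4, -3], [-37/4, -3, 45/2]]; det M1 = -38487/16
M2 = [[0, E_t/2, G_s/2], [E_t/2, E, F], [G_s/2, F, G]] = [[0, -8, 0], [-8, 33/4, -3], [0, -3, 45/2]]; det M2 = -1440
det M1 - det M2 = -15447/16; K = -15447/16 / (1413/8)^2 = -20596/665523


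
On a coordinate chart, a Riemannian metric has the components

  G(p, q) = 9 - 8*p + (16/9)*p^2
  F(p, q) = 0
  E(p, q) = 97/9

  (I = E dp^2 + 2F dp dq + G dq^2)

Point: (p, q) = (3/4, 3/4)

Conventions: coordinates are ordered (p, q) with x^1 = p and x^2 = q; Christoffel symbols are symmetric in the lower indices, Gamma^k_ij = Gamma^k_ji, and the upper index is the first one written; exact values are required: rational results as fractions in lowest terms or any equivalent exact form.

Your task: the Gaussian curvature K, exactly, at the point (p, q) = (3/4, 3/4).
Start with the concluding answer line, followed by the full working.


Answer: K = 0

E = 97/9, F = 0, G = 4, EG - F^2 = 388/9 at the point
E_p = 0, E_q = 0, F_p = 0, F_q = 0, G_p = -16/3, G_q = 0
E_qq = 0, F_pq = 0, G_pp = 32/9
The intrinsic route: Brioschi's K = (det M1 - det M2)/(EG - F^2)^2.
M1 = [[-E_qq/2 + F_pq - G_pp/2, E_p/2, F_p - E_q/2], [F_q - G_p/2, E, F], [G_q/2, F, G]] = [[-16/9, 0, 0], [8/3, 97/9, 0], [0, 0, 4]]; det M1 = -6208/81
M2 = [[0, E_q/2, G_p/2], [E_q/2, E, F], [G_p/2, F, G]] = [[0, 0, -8/3], [0, 97/9, 0], [-8/3, 0, 4]]; det M2 = -6208/81
det M1 - det M2 = 0; K = 0 / (388/9)^2 = 0


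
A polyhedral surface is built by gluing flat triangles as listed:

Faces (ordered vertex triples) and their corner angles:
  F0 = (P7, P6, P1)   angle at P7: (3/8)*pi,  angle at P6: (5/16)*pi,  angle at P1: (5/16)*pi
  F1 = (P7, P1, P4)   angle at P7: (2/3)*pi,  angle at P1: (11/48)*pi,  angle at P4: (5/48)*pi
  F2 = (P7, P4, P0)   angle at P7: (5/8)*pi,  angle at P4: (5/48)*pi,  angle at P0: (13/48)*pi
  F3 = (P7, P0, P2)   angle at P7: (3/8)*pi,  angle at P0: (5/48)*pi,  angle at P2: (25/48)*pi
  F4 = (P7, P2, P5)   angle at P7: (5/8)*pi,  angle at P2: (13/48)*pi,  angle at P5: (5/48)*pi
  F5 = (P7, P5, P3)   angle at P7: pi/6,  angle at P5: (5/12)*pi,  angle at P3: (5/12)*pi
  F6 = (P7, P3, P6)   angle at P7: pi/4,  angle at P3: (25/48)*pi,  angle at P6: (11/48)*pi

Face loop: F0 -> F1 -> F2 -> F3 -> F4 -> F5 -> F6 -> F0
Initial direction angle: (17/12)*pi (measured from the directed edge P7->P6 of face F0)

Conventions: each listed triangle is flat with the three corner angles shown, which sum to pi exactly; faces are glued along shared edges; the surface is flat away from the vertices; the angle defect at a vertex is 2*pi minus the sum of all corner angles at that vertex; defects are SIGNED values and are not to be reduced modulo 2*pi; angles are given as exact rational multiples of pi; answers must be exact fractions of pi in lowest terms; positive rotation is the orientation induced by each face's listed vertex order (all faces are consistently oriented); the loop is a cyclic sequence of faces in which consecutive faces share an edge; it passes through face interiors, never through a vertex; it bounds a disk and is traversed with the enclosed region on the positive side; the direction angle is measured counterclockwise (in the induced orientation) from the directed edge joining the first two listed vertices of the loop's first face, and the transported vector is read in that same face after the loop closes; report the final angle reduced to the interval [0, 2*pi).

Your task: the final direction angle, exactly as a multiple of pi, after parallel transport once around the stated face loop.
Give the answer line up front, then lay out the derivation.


Answer: final direction angle = pi/3

enclosed vertex P7: corner angles sum to (37/12)*pi, defect = 2*pi - (37/12)*pi = (-13/12)*pi
transport around the loop rotates by the sum of enclosed defects; add to the initial angle mod 2*pi
final angle = (17/12)*pi - (13/12)*pi = pi/3 (mod 2*pi)


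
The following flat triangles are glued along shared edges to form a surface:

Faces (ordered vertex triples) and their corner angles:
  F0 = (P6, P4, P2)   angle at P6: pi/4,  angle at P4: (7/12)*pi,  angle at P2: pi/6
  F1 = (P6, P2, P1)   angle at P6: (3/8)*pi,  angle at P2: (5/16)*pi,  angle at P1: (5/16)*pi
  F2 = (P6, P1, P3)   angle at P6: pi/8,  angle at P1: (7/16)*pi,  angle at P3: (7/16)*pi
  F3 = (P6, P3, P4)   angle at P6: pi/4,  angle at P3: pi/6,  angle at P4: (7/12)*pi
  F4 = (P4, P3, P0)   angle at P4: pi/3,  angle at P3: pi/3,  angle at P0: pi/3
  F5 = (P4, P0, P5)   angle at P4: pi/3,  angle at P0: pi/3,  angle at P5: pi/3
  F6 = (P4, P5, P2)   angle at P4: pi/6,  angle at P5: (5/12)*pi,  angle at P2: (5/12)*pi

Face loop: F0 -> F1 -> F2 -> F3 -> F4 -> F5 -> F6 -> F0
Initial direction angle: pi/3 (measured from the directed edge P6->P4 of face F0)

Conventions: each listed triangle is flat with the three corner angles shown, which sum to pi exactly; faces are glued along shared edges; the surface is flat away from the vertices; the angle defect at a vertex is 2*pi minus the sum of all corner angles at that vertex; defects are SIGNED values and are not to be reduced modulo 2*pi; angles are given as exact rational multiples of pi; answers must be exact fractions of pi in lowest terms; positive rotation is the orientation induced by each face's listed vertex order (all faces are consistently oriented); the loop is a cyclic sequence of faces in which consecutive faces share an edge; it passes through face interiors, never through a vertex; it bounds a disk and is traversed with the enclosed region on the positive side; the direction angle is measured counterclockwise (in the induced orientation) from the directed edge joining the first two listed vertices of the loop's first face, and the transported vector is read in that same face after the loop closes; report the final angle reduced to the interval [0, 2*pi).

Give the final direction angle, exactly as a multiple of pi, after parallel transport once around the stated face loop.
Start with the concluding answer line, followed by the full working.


Answer: final direction angle = (4/3)*pi

enclosed vertex P4: corner angles sum to 2*pi, defect = 2*pi - 2*pi = 0
enclosed vertex P6: corner angles sum to pi, defect = 2*pi - pi = pi
final direction = starting direction + enclosed defect total, reduced mod 2*pi (induced orientation)
final angle = pi/3 + pi = (4/3)*pi (mod 2*pi)


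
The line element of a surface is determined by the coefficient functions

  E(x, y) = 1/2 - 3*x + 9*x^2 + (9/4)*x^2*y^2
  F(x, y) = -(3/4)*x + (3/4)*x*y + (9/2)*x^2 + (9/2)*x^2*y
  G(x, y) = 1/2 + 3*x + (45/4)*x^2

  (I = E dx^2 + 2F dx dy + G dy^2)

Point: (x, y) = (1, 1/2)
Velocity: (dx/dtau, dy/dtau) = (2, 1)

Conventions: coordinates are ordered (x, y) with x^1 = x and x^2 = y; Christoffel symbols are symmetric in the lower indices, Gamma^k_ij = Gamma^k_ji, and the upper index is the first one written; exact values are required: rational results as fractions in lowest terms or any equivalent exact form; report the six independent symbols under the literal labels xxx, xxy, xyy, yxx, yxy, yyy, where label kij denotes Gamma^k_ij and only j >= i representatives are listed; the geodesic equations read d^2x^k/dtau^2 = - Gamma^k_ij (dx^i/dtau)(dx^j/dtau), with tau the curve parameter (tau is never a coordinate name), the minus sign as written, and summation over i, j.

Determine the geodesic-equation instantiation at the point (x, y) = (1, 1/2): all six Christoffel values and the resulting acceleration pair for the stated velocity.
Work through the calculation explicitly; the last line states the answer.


E = 113/16, F = 51/8, G = 59/4 at the point
E_x = 129/8, E_y = 9/4, F_x = 105/8, F_y = 21/4, G_x = 51/2, G_y = 0
EG - F^2 = 2033/32;  g^inv = (32/2033) * [[59/4, -51/8], [-51/8, 113/16]]
first-kind symbols [ij,l] = (1/2)(d_i g_jl + d_j g_il - d_l g_ij): [xx,x] = E_x/2 = 129/16, [xx,y] = F_x - E_y/2 = 12, [xy,x] = E_y/2 = 9/8, [xy,y] = G_x/2 = 51/4, [yy,x] = F_y - G_x/2 = -15/2, [yy,y] = G_y/2 = 0
Gamma^x_ij = (G*[ij,x] - F*[ij,y])/(EG - F^2), Gamma^y_ij = (E*[ij,y] - F*[ij,x])/(EG - F^2)
Gamma_xxx = 2715/4066, Gamma_xxy = -2070/2033, Gamma_xyy = -3540/2033, Gamma_yxx = 4269/8132, Gamma_yxy = 2652/2033, Gamma_yyy = 1530/2033
d^2x/dtau^2 = -(Gamma_xxx*(2)^2 + 2*Gamma_xxy*(2)*(1) + Gamma_xyy*(1)^2) = 6390/2033
d^2y/dtau^2 = -(Gamma_yxx*(2)^2 + 2*Gamma_yxy*(2)*(1) + Gamma_yyy*(1)^2) = -16407/2033

Answer: Gamma_xxx = 2715/4066, Gamma_xxy = -2070/2033, Gamma_xyy = -3540/2033, Gamma_yxx = 4269/8132, Gamma_yxy = 2652/2033, Gamma_yyy = 1530/2033; accelerations (d^2x/dtau^2, d^2y/dtau^2) = (6390/2033, -16407/2033)


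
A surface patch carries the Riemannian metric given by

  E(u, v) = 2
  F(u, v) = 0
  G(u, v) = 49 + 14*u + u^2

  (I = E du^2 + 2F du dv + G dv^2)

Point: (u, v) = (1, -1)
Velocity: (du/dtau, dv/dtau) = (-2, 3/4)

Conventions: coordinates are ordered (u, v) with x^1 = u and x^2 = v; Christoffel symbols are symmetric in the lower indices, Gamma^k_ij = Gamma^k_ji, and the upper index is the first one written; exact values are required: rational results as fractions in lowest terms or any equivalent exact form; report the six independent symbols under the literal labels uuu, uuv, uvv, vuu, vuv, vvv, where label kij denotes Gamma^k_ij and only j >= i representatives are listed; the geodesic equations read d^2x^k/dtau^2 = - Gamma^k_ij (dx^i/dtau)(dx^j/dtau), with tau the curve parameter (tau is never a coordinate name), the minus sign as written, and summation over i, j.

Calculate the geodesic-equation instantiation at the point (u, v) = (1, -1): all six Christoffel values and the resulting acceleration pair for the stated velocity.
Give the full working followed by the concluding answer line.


E = 2, F = 0, G = 64 at the point
E_u = 0, E_v = 0, F_u = 0, F_v = 0, G_u = 16, G_v = 0
EG - F^2 = 128;  g^inv = (1/128) * [[64, 0], [0, 2]]
first-kind symbols [ij,l] = (1/2)(d_i g_jl + d_j g_il - d_l g_ij): [uu,u] = E_u/2 = 0, [uu,v] = F_u - E_v/2 = 0, [uv,u] = E_v/2 = 0, [uv,v] = G_u/2 = 8, [vv,u] = F_v - G_u/2 = -8, [vv,v] = G_v/2 = 0
Gamma^u_ij = (G*[ij,u] - F*[ij,v])/(EG - F^2), Gamma^v_ij = (E*[ij,v] - F*[ij,u])/(EG - F^2)
Gamma_uuu = 0, Gamma_uuv = 0, Gamma_uvv = -4, Gamma_vuu = 0, Gamma_vuv = 1/8, Gamma_vvv = 0
d^2u/dtau^2 = -(Gamma_uuu*(-2)^2 + 2*Gamma_uuv*(-2)*(3/4) + Gamma_uvv*(3/4)^2) = 9/4
d^2v/dtau^2 = -(Gamma_vuu*(-2)^2 + 2*Gamma_vuv*(-2)*(3/4) + Gamma_vvv*(3/4)^2) = 3/8

Answer: Gamma_uuu = 0, Gamma_uuv = 0, Gamma_uvv = -4, Gamma_vuu = 0, Gamma_vuv = 1/8, Gamma_vvv = 0; accelerations (d^2u/dtau^2, d^2v/dtau^2) = (9/4, 3/8)


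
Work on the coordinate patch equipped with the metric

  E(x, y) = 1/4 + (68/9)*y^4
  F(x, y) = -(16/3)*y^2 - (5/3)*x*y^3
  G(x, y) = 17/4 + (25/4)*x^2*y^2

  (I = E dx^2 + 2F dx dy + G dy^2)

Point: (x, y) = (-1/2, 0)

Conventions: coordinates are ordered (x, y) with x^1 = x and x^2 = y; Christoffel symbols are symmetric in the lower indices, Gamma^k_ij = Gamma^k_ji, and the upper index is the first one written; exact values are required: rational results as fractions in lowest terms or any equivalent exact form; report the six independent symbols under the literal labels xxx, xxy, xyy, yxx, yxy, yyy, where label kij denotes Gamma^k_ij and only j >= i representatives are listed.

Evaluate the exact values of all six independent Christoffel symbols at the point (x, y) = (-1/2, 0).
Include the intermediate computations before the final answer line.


E = 1/4, F = 0, G = 17/4 at the point
E_x = 0, E_y = 0, F_x = 0, F_y = 0, G_x = 0, G_y = 0
EG - F^2 = 17/16;  g^inv = (16/17) * [[17/4, 0], [0, 1/4]]
first-kind symbols [ij,l] = (1/2)(d_i g_jl + d_j g_il - d_l g_ij): [xx,x] = E_x/2 = 0, [xx,y] = F_x - E_y/2 = 0, [xy,x] = E_y/2 = 0, [xy,y] = G_x/2 = 0, [yy,x] = F_y - G_x/2 = 0, [yy,y] = G_y/2 = 0
Gamma^x_ij = (G*[ij,x] - F*[ij,y])/(EG - F^2), Gamma^y_ij = (E*[ij,y] - F*[ij,x])/(EG - F^2)

Answer: Gamma_xxx = 0, Gamma_xxy = 0, Gamma_xyy = 0, Gamma_yxx = 0, Gamma_yxy = 0, Gamma_yyy = 0


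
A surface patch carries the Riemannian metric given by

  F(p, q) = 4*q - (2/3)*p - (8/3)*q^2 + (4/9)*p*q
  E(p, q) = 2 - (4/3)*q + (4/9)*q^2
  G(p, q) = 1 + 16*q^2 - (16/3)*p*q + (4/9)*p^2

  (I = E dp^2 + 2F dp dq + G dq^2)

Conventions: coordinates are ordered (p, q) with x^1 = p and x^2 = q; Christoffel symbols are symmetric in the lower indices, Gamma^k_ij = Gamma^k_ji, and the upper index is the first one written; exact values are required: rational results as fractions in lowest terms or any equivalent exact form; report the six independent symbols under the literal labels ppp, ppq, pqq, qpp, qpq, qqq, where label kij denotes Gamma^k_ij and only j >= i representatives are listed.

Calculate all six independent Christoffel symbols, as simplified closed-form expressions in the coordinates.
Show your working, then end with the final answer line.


E = 2 - (4/3)*q + (4/9)*q^2; F = 4*q - (2/3)*p - (8/3)*q^2 + (4/9)*p*q; G = 1 + 16*q^2 - (16/3)*p*q + (4/9)*p^2
Gamma^k_ij = (1/2) g^{kl} (d_i g_jl + d_j g_il - d_l g_ij), with g^inv = (1/(EG-F^2)) [[G, -F], [-F, E]]
first partials: E_p = 0, E_q = -4/3 + (8/9)*q, F_p = -2/3 + (4/9)*q, F_q = 4 - (16/3)*q + (4/9)*p, G_p = -(16/3)*q + (8/9)*p, G_q = 32*q - (16/3)*p
D = EG - F^2 = 2 - (4/3)*q + (148/9)*q^2 - (16/3)*p*q + (4/9)*p^2
expanded: Gamma^p_pp = (G E_p - 2F F_p + F E_q)/(2D), Gamma^p_pq = (G E_q - F G_p)/(2D), Gamma^p_qq = (2G F_q - G G_p - F G_q)/(2D), Gamma^q_pp = (2E F_p - E E_q - F E_p)/(2D), Gamma^q_pq = (E G_p - F E_q)/(2D), Gamma^q_qq = (E G_q - 2F F_q + F G_p)/(2D); substitute and cancel common factors

Answer: Gamma_ppp = 0, Gamma_ppq = (2*q - 3)/(2*p^2 - 24*p*q + 74*q^2 - 6*q + 9), Gamma_pqq = (18 - 12*q)/(2*p^2 - 24*p*q + 74*q^2 - 6*q + 9), Gamma_qpp = 0, Gamma_qpq = (2*p - 12*q)/(2*p^2 - 24*p*q + 74*q^2 - 6*q + 9), Gamma_qqq = (-12*p + 72*q)/(2*p^2 - 24*p*q + 74*q^2 - 6*q + 9)


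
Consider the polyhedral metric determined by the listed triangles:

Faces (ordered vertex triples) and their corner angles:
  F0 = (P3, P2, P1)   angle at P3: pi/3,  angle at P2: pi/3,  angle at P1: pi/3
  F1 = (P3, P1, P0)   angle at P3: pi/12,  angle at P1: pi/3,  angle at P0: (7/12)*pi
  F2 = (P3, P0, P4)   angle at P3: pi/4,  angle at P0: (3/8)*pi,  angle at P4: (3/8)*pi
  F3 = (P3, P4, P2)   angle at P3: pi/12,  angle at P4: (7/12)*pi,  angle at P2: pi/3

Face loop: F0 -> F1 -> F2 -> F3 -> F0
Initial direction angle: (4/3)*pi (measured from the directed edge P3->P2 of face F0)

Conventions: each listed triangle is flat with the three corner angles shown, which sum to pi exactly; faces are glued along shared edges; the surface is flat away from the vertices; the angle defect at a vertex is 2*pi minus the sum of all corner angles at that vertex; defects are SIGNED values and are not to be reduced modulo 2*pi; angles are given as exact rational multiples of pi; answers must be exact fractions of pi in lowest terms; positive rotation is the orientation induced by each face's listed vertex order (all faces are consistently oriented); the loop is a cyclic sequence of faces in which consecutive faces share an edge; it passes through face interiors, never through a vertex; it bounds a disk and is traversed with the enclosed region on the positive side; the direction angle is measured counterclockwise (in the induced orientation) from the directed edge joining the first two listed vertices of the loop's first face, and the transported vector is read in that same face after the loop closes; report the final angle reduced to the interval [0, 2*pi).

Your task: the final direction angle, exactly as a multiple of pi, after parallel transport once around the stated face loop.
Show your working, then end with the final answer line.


enclosed vertex P3: corner angles sum to (3/4)*pi, defect = 2*pi - (3/4)*pi = (5/4)*pi
the final direction is the initial angle plus the enclosed defects, taken mod 2*pi in the induced orientation
final angle = (4/3)*pi + (5/4)*pi = (7/12)*pi (mod 2*pi)

Answer: final direction angle = (7/12)*pi


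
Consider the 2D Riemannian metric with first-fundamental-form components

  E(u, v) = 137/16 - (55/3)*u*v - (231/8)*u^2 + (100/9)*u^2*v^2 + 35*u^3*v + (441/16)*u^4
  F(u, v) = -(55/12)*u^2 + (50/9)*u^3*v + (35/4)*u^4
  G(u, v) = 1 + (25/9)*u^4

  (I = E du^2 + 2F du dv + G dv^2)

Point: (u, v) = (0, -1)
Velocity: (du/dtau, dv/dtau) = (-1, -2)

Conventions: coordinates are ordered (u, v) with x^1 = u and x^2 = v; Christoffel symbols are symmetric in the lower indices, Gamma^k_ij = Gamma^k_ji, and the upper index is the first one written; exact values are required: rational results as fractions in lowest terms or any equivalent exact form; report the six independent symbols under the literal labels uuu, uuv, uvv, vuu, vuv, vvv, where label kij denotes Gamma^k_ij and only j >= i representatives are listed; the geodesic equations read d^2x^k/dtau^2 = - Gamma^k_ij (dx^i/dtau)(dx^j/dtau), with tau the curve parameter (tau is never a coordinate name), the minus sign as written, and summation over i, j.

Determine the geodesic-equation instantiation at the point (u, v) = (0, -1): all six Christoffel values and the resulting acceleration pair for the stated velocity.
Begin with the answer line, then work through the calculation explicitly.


Answer: Gamma_uuu = 440/411, Gamma_uuv = 0, Gamma_uvv = 0, Gamma_vuu = 0, Gamma_vuv = 0, Gamma_vvv = 0; accelerations (d^2u/dtau^2, d^2v/dtau^2) = (-440/411, 0)

E = 137/16, F = 0, G = 1 at the point
E_u = 55/3, E_v = 0, F_u = 0, F_v = 0, G_u = 0, G_v = 0
EG - F^2 = 137/16;  g^inv = (16/137) * [[1, 0], [0, 137/16]]
first-kind symbols [ij,l] = (1/2)(d_i g_jl + d_j g_il - d_l g_ij): [uu,u] = E_u/2 = 55/6, [uu,v] = F_u - E_v/2 = 0, [uv,u] = E_v/2 = 0, [uv,v] = G_u/2 = 0, [vv,u] = F_v - G_u/2 = 0, [vv,v] = G_v/2 = 0
Gamma^u_ij = (G*[ij,u] - F*[ij,v])/(EG - F^2), Gamma^v_ij = (E*[ij,v] - F*[ij,u])/(EG - F^2)
Gamma_uuu = 440/411, Gamma_uuv = 0, Gamma_uvv = 0, Gamma_vuu = 0, Gamma_vuv = 0, Gamma_vvv = 0
d^2u/dtau^2 = -(Gamma_uuu*(-1)^2 + 2*Gamma_uuv*(-1)*(-2) + Gamma_uvv*(-2)^2) = -440/411
d^2v/dtau^2 = -(Gamma_vuu*(-1)^2 + 2*Gamma_vuv*(-1)*(-2) + Gamma_vvv*(-2)^2) = 0


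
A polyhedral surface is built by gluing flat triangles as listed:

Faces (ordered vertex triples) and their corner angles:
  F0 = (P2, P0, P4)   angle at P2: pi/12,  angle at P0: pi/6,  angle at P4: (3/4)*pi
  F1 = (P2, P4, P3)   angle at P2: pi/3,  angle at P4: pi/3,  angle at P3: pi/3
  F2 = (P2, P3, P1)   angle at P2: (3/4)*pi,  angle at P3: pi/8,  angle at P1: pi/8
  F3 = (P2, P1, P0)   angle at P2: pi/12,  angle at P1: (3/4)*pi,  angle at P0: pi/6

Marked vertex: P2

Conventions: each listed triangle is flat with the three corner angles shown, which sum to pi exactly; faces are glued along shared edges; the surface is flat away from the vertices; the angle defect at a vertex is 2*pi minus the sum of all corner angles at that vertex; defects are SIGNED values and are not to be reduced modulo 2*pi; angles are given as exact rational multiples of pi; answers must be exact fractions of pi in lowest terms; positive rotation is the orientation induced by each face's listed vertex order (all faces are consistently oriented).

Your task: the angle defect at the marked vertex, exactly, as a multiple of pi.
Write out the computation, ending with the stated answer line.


Sum of corner angles at P2: (5/4)*pi
defect = 2*pi - (5/4)*pi

Answer: defect(P2) = (3/4)*pi


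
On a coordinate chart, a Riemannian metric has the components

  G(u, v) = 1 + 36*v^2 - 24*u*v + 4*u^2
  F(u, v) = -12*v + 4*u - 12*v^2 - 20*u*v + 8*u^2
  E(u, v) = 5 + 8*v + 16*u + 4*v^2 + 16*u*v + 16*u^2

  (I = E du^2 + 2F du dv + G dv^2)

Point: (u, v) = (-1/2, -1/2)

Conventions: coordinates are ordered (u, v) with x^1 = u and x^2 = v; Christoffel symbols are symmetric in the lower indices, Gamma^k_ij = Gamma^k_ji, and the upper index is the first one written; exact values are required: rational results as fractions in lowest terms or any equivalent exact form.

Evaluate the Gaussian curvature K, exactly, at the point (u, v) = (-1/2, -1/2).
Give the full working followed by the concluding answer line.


E = 2, F = -2, G = 5, EG - F^2 = 6 at the point
E_u = -8, E_v = -4, F_u = 6, F_v = 10, G_u = 8, G_v = -24
E_vv = 8, F_uv = -20, G_uu = 8
Using the Brioschi determinant formula for K from the metric derivatives:
M1 = [[-E_vv/2 + F_uv - G_uu/2, E_u/2, F_u - E_v/2], [F_v - G_u/2, E, F], [G_v/2, F, G]] = [[-28, -4, 8], [6, 2, -2], [-12, -2, 5]]; det M1 = -48
M2 = [[0, E_v/2, G_u/2], [E_v/2, E, F], [G_u/2, F, G]] = [[0, -2, 4], [-2, 2, -2], [4, -2, 5]]; det M2 = -20
det M1 - det M2 = -28; K = -28 / (6)^2 = -7/9

Answer: K = -7/9


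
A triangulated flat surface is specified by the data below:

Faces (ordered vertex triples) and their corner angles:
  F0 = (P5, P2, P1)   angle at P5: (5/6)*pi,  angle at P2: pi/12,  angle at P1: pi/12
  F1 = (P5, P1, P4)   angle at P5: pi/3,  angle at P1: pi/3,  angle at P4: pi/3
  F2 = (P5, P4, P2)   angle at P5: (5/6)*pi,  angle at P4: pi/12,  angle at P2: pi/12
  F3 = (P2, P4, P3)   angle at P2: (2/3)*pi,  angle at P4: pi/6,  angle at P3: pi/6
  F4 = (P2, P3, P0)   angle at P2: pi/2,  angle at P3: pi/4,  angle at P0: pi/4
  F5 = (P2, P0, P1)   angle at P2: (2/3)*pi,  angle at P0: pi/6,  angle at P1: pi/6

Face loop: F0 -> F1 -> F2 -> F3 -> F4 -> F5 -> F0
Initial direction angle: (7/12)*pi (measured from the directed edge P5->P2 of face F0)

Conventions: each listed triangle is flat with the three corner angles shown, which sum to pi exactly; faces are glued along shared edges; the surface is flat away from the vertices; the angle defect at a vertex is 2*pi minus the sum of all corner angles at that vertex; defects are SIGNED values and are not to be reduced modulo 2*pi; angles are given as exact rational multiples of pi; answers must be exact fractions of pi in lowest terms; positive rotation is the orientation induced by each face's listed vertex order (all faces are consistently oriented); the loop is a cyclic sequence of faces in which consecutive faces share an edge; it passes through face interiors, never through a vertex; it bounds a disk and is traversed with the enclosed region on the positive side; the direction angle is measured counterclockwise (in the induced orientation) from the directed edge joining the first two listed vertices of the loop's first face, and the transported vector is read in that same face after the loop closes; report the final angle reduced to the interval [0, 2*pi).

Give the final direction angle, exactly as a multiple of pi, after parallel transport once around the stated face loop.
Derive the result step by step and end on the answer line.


enclosed vertex P2: corner angles sum to 2*pi, defect = 2*pi - 2*pi = 0
enclosed vertex P5: corner angles sum to 2*pi, defect = 2*pi - 2*pi = 0
adding the enclosed defects to the starting angle (mod 2*pi, induced orientation) gives the holonomy
final angle = (7/12)*pi + 0 = (7/12)*pi (mod 2*pi)

Answer: final direction angle = (7/12)*pi


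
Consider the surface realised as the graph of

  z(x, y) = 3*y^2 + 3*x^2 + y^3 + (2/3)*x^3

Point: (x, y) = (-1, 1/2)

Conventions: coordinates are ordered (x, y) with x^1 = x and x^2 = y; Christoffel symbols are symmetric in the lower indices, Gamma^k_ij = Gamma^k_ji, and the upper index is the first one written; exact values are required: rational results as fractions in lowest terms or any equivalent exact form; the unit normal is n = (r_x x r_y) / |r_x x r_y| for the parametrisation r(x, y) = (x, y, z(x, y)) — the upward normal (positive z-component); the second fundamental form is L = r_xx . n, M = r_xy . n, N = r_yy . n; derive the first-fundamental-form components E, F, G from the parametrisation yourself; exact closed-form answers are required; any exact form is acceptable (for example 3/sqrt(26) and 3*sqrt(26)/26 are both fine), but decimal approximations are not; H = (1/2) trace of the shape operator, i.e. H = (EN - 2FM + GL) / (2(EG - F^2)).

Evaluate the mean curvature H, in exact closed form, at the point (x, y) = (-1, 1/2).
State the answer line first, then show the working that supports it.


Answer: H = 5860*sqrt(497)/247009

z_x = -4, z_y = 15/4, z_xx = 2, z_xy = 0, z_yy = 9
E = 17, F = -15, G = 241/16; answer radicand W^2 = 497/16
unnormalised second-form numerators: l = 2, m = 0, n = 9; L = l/sqrt(497/16), and similarly M = m/sqrt(W^2), N = n/sqrt(W^2)
H = (E*n - 2*F*m + G*l) / (2*(EG - F^2)*sqrt(W^2)); E*n - 2*F*m + G*l = 1465/8, EG - F^2 = 497/16, so H = (1465/497)/sqrt(497/16)


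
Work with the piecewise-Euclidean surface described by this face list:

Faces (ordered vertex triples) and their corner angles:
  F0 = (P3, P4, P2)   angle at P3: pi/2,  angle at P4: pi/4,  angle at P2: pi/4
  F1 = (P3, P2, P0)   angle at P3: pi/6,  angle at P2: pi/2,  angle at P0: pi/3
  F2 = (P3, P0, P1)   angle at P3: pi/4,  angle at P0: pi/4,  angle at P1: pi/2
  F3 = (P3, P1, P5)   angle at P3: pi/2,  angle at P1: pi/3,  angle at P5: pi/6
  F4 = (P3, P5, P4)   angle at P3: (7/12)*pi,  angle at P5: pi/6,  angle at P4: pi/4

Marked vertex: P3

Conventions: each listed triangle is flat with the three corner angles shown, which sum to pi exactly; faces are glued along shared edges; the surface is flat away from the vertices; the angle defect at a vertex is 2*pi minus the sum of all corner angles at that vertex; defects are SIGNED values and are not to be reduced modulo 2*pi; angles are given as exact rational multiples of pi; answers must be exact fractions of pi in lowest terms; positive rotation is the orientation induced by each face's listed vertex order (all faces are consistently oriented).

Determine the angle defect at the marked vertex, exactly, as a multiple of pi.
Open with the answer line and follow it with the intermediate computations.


Answer: defect(P3) = 0

Sum of corner angles at P3: 2*pi
defect = 2*pi - 2*pi
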